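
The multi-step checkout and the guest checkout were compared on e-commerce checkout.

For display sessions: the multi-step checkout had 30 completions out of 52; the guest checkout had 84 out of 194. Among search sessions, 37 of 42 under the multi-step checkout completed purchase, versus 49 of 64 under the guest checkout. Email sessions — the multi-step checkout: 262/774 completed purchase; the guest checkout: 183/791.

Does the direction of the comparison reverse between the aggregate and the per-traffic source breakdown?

No

Display: the multi-step checkout 30/52 = 57.7%, the guest checkout 84/194 = 43.3% → the multi-step checkout
Search: the multi-step checkout 37/42 = 88.1%, the guest checkout 49/64 = 76.6% → the multi-step checkout
Email: the multi-step checkout 262/774 = 33.9%, the guest checkout 183/791 = 23.1% → the multi-step checkout
Overall: the multi-step checkout 329/868 = 37.9%, the guest checkout 316/1049 = 30.1% → the multi-step checkout
The multi-step checkout wins overall and in every traffic group — no reversal.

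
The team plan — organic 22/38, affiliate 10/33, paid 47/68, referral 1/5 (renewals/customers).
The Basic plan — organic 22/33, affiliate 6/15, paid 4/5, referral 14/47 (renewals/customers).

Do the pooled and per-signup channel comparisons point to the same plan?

No

Organic: the team plan 22/38 = 57.9%, the Basic plan 22/33 = 66.7% → the Basic plan
Affiliate: the team plan 10/33 = 30.3%, the Basic plan 6/15 = 40.0% → the Basic plan
Paid: the team plan 47/68 = 69.1%, the Basic plan 4/5 = 80.0% → the Basic plan
Referral: the team plan 1/5 = 20.0%, the Basic plan 14/47 = 29.8% → the Basic plan
Overall: the team plan 80/144 = 55.6%, the Basic plan 46/100 = 46.0% → the team plan
The Basic plan wins each signup group but the team plan wins overall — the comparison reverses. The Basic plan's customers skew toward referral, which has a lower base rate.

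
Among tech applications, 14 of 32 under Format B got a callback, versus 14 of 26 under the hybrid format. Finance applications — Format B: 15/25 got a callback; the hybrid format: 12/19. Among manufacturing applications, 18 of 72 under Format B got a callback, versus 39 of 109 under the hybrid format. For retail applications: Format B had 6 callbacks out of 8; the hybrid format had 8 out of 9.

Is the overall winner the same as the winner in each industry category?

Tech: Format B 14/32 = 43.8%, the hybrid format 14/26 = 53.8% → the hybrid format
Finance: Format B 15/25 = 60.0%, the hybrid format 12/19 = 63.2% → the hybrid format
Manufacturing: Format B 18/72 = 25.0%, the hybrid format 39/109 = 35.8% → the hybrid format
Retail: Format B 6/8 = 75.0%, the hybrid format 8/9 = 88.9% → the hybrid format
Overall: Format B 53/137 = 38.7%, the hybrid format 73/163 = 44.8% → the hybrid format
The hybrid format wins overall and in every industry group — no reversal.

Yes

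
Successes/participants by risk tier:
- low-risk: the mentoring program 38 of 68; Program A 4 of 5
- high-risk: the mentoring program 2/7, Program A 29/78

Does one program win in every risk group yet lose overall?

Low-risk: the mentoring program 38/68 = 55.9%, Program A 4/5 = 80.0% → Program A
High-risk: the mentoring program 2/7 = 28.6%, Program A 29/78 = 37.2% → Program A
Overall: the mentoring program 40/75 = 53.3%, Program A 33/83 = 39.8% → the mentoring program
Program A wins each risk group but the mentoring program wins overall — the comparison reverses. Program A's participants skew toward high-risk, which has a lower base rate.

Yes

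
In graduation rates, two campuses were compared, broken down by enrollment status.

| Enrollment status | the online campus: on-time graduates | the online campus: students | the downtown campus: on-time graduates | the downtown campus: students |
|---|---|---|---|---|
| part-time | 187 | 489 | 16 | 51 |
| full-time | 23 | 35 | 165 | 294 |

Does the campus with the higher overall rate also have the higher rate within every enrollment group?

No

Part-time: the online campus 187/489 = 38.2%, the downtown campus 16/51 = 31.4% → the online campus
Full-time: the online campus 23/35 = 65.7%, the downtown campus 165/294 = 56.1% → the online campus
Overall: the online campus 210/524 = 40.1%, the downtown campus 181/345 = 52.5% → the downtown campus
The online campus wins each enrollment group but the downtown campus wins overall — the comparison reverses. The online campus's students skew toward part-time, which has a lower base rate.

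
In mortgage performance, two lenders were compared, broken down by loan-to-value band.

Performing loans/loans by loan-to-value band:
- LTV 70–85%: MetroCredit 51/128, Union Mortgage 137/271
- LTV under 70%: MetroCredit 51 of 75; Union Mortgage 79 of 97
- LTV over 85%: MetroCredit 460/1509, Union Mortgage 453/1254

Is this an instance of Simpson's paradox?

No

LTV 70–85%: MetroCredit 51/128 = 39.8%, Union Mortgage 137/271 = 50.6% → Union Mortgage
LTV under 70%: MetroCredit 51/75 = 68.0%, Union Mortgage 79/97 = 81.4% → Union Mortgage
LTV over 85%: MetroCredit 460/1509 = 30.5%, Union Mortgage 453/1254 = 36.1% → Union Mortgage
Overall: MetroCredit 562/1712 = 32.8%, Union Mortgage 669/1622 = 41.2% → Union Mortgage
Union Mortgage wins overall and in every loan-to-value group — no reversal.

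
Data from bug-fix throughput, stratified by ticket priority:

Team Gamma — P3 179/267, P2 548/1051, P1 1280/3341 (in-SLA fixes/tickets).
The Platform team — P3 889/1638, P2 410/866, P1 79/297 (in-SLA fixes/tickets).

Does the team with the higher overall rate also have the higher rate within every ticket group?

P3: Team Gamma 179/267 = 67.0%, the Platform team 889/1638 = 54.3% → Team Gamma
P2: Team Gamma 548/1051 = 52.1%, the Platform team 410/866 = 47.3% → Team Gamma
P1: Team Gamma 1280/3341 = 38.3%, the Platform team 79/297 = 26.6% → Team Gamma
Overall: Team Gamma 2007/4659 = 43.1%, the Platform team 1378/2801 = 49.2% → the Platform team
Team Gamma wins each ticket group but the Platform team wins overall — the comparison reverses. Team Gamma's tickets skew toward P1, which has a lower base rate.

No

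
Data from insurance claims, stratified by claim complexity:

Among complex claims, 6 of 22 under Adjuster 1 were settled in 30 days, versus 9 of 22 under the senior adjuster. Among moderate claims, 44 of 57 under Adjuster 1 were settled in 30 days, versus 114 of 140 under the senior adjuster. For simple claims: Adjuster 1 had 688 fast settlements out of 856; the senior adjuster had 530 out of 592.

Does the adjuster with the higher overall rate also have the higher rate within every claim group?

Complex: Adjuster 1 6/22 = 27.3%, the senior adjuster 9/22 = 40.9% → the senior adjuster
Moderate: Adjuster 1 44/57 = 77.2%, the senior adjuster 114/140 = 81.4% → the senior adjuster
Simple: Adjuster 1 688/856 = 80.4%, the senior adjuster 530/592 = 89.5% → the senior adjuster
Overall: Adjuster 1 738/935 = 78.9%, the senior adjuster 653/754 = 86.6% → the senior adjuster
The senior adjuster wins overall and in every claim group — no reversal.

Yes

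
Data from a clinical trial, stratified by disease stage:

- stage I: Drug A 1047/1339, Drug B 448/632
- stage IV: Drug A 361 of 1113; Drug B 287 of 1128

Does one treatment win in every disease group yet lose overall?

No

Stage I: Drug A 1047/1339 = 78.2%, Drug B 448/632 = 70.9% → Drug A
Stage IV: Drug A 361/1113 = 32.4%, Drug B 287/1128 = 25.4% → Drug A
Overall: Drug A 1408/2452 = 57.4%, Drug B 735/1760 = 41.8% → Drug A
Drug A wins overall and in every disease group — no reversal.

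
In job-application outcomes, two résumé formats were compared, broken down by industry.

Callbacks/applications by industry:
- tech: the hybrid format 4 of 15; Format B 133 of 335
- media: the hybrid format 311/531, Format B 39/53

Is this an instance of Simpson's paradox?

Yes

Tech: the hybrid format 4/15 = 26.7%, Format B 133/335 = 39.7% → Format B
Media: the hybrid format 311/531 = 58.6%, Format B 39/53 = 73.6% → Format B
Overall: the hybrid format 315/546 = 57.7%, Format B 172/388 = 44.3% → the hybrid format
Format B wins each industry group but the hybrid format wins overall — the comparison reverses. Format B's applications skew toward tech, which has a lower base rate.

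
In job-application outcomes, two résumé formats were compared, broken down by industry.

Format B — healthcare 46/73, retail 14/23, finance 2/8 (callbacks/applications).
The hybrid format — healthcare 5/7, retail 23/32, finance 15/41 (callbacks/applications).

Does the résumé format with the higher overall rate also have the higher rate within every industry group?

No

Healthcare: Format B 46/73 = 63.0%, the hybrid format 5/7 = 71.4% → the hybrid format
Retail: Format B 14/23 = 60.9%, the hybrid format 23/32 = 71.9% → the hybrid format
Finance: Format B 2/8 = 25.0%, the hybrid format 15/41 = 36.6% → the hybrid format
Overall: Format B 62/104 = 59.6%, the hybrid format 43/80 = 53.8% → Format B
The hybrid format wins each industry group but Format B wins overall — the comparison reverses. The hybrid format's applications skew toward finance, which has a lower base rate.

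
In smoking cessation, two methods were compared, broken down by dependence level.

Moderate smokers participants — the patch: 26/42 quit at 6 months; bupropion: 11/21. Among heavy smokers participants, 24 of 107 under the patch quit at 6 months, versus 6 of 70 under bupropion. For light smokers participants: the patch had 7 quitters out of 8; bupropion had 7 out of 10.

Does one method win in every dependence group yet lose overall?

Moderate smokers: the patch 26/42 = 61.9%, bupropion 11/21 = 52.4% → the patch
Heavy smokers: the patch 24/107 = 22.4%, bupropion 6/70 = 8.6% → the patch
Light smokers: the patch 7/8 = 87.5%, bupropion 7/10 = 70.0% → the patch
Overall: the patch 57/157 = 36.3%, bupropion 24/101 = 23.8% → the patch
The patch wins overall and in every dependence group — no reversal.

No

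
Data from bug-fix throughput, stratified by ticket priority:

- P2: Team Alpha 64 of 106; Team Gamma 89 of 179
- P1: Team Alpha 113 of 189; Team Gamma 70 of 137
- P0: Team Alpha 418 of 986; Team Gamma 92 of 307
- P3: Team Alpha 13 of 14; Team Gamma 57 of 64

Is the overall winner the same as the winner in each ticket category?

P2: Team Alpha 64/106 = 60.4%, Team Gamma 89/179 = 49.7% → Team Alpha
P1: Team Alpha 113/189 = 59.8%, Team Gamma 70/137 = 51.1% → Team Alpha
P0: Team Alpha 418/986 = 42.4%, Team Gamma 92/307 = 30.0% → Team Alpha
P3: Team Alpha 13/14 = 92.9%, Team Gamma 57/64 = 89.1% → Team Alpha
Overall: Team Alpha 608/1295 = 46.9%, Team Gamma 308/687 = 44.8% → Team Alpha
Team Alpha wins overall and in every ticket group — no reversal.

Yes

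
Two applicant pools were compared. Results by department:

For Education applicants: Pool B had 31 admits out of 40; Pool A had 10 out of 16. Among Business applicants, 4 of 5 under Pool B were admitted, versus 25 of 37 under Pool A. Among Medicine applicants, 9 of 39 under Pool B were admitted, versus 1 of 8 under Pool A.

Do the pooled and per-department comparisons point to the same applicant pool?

Education: Pool B 31/40 = 77.5%, Pool A 10/16 = 62.5% → Pool B
Business: Pool B 4/5 = 80.0%, Pool A 25/37 = 67.6% → Pool B
Medicine: Pool B 9/39 = 23.1%, Pool A 1/8 = 12.5% → Pool B
Overall: Pool B 44/84 = 52.4%, Pool A 36/61 = 59.0% → Pool A
Pool B wins each department group but Pool A wins overall — the comparison reverses. Pool B's applicants skew toward Medicine, which has a lower base rate.

No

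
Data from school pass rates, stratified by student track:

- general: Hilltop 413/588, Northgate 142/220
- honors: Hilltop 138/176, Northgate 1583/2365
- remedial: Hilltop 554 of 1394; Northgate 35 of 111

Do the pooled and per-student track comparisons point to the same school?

No

General: Hilltop 413/588 = 70.2%, Northgate 142/220 = 64.5% → Hilltop
Honors: Hilltop 138/176 = 78.4%, Northgate 1583/2365 = 66.9% → Hilltop
Remedial: Hilltop 554/1394 = 39.7%, Northgate 35/111 = 31.5% → Hilltop
Overall: Hilltop 1105/2158 = 51.2%, Northgate 1760/2696 = 65.3% → Northgate
Hilltop wins each student group but Northgate wins overall — the comparison reverses. Hilltop's students skew toward remedial, which has a lower base rate.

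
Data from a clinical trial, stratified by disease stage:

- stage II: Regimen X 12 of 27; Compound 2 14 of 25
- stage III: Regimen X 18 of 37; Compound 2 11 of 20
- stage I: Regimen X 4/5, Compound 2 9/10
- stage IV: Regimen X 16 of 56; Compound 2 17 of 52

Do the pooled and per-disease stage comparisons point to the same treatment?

Stage II: Regimen X 12/27 = 44.4%, Compound 2 14/25 = 56.0% → Compound 2
Stage III: Regimen X 18/37 = 48.6%, Compound 2 11/20 = 55.0% → Compound 2
Stage I: Regimen X 4/5 = 80.0%, Compound 2 9/10 = 90.0% → Compound 2
Stage IV: Regimen X 16/56 = 28.6%, Compound 2 17/52 = 32.7% → Compound 2
Overall: Regimen X 50/125 = 40.0%, Compound 2 51/107 = 47.7% → Compound 2
Compound 2 wins overall and in every disease group — no reversal.

Yes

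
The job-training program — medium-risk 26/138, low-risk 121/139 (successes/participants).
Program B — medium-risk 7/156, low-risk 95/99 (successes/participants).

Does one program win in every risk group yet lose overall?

Medium-risk: the job-training program 26/138 = 18.8%, Program B 7/156 = 4.5% → the job-training program
Low-risk: the job-training program 121/139 = 87.1%, Program B 95/99 = 96.0% → Program B
Overall: the job-training program 147/277 = 53.1%, Program B 102/255 = 40.0% → the job-training program
Neither sweeps: the job-training program wins 1 of 2 groups, Program B wins 1. The job-training program wins overall but not every group — no Simpson reversal.

No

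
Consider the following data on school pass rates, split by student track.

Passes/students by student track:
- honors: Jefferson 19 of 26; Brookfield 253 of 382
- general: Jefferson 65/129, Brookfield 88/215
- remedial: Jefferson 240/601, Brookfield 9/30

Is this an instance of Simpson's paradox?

Yes

Honors: Jefferson 19/26 = 73.1%, Brookfield 253/382 = 66.2% → Jefferson
General: Jefferson 65/129 = 50.4%, Brookfield 88/215 = 40.9% → Jefferson
Remedial: Jefferson 240/601 = 39.9%, Brookfield 9/30 = 30.0% → Jefferson
Overall: Jefferson 324/756 = 42.9%, Brookfield 350/627 = 55.8% → Brookfield
Jefferson wins each student group but Brookfield wins overall — the comparison reverses. Jefferson's students skew toward remedial, which has a lower base rate.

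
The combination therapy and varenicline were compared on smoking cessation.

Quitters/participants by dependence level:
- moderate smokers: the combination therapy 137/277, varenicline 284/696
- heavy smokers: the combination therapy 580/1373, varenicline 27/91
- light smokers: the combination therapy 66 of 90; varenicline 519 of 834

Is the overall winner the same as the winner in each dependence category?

No

Moderate smokers: the combination therapy 137/277 = 49.5%, varenicline 284/696 = 40.8% → the combination therapy
Heavy smokers: the combination therapy 580/1373 = 42.2%, varenicline 27/91 = 29.7% → the combination therapy
Light smokers: the combination therapy 66/90 = 73.3%, varenicline 519/834 = 62.2% → the combination therapy
Overall: the combination therapy 783/1740 = 45.0%, varenicline 830/1621 = 51.2% → varenicline
The combination therapy wins each dependence group but varenicline wins overall — the comparison reverses. The combination therapy's participants skew toward heavy smokers, which has a lower base rate.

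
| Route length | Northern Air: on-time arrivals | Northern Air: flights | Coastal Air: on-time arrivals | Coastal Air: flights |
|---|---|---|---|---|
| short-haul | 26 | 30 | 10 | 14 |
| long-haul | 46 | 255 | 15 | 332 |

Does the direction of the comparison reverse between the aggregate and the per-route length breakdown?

Short-haul: Northern Air 26/30 = 86.7%, Coastal Air 10/14 = 71.4% → Northern Air
Long-haul: Northern Air 46/255 = 18.0%, Coastal Air 15/332 = 4.5% → Northern Air
Overall: Northern Air 72/285 = 25.3%, Coastal Air 25/346 = 7.2% → Northern Air
Northern Air wins overall and in every route group — no reversal.

No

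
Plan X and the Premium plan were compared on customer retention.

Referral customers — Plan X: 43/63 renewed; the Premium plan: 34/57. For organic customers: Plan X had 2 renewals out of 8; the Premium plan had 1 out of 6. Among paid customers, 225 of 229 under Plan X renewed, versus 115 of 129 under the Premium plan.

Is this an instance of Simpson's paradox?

Referral: Plan X 43/63 = 68.3%, the Premium plan 34/57 = 59.6% → Plan X
Organic: Plan X 2/8 = 25.0%, the Premium plan 1/6 = 16.7% → Plan X
Paid: Plan X 225/229 = 98.3%, the Premium plan 115/129 = 89.1% → Plan X
Overall: Plan X 270/300 = 90.0%, the Premium plan 150/192 = 78.1% → Plan X
Plan X wins overall and in every signup group — no reversal.

No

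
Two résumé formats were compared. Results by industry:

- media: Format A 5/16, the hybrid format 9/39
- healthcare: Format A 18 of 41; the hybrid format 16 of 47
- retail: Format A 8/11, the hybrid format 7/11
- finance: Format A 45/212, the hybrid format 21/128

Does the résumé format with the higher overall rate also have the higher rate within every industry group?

Yes

Media: Format A 5/16 = 31.2%, the hybrid format 9/39 = 23.1% → Format A
Healthcare: Format A 18/41 = 43.9%, the hybrid format 16/47 = 34.0% → Format A
Retail: Format A 8/11 = 72.7%, the hybrid format 7/11 = 63.6% → Format A
Finance: Format A 45/212 = 21.2%, the hybrid format 21/128 = 16.4% → Format A
Overall: Format A 76/280 = 27.1%, the hybrid format 53/225 = 23.6% → Format A
Format A wins overall and in every industry group — no reversal.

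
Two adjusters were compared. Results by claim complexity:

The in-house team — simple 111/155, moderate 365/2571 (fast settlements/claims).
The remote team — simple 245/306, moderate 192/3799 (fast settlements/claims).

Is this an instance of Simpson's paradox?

No

Simple: the in-house team 111/155 = 71.6%, the remote team 245/306 = 80.1% → the remote team
Moderate: the in-house team 365/2571 = 14.2%, the remote team 192/3799 = 5.1% → the in-house team
Overall: the in-house team 476/2726 = 17.5%, the remote team 437/4105 = 10.6% → the in-house team
Neither sweeps: the in-house team wins 1 of 2 groups, the remote team wins 1. The in-house team wins overall but not every group — no Simpson reversal.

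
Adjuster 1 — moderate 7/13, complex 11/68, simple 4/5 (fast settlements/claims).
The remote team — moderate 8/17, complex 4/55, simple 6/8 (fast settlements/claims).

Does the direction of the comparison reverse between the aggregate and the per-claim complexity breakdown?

Moderate: Adjuster 1 7/13 = 53.8%, the remote team 8/17 = 47.1% → Adjuster 1
Complex: Adjuster 1 11/68 = 16.2%, the remote team 4/55 = 7.3% → Adjuster 1
Simple: Adjuster 1 4/5 = 80.0%, the remote team 6/8 = 75.0% → Adjuster 1
Overall: Adjuster 1 22/86 = 25.6%, the remote team 18/80 = 22.5% → Adjuster 1
Adjuster 1 wins overall and in every claim group — no reversal.

No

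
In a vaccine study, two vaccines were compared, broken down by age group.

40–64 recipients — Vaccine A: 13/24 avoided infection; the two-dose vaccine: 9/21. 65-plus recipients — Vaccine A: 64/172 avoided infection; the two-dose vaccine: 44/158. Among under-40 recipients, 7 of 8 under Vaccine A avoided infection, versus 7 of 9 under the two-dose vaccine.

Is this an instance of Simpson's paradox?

No

40–64: Vaccine A 13/24 = 54.2%, the two-dose vaccine 9/21 = 42.9% → Vaccine A
65-plus: Vaccine A 64/172 = 37.2%, the two-dose vaccine 44/158 = 27.8% → Vaccine A
Under-40: Vaccine A 7/8 = 87.5%, the two-dose vaccine 7/9 = 77.8% → Vaccine A
Overall: Vaccine A 84/204 = 41.2%, the two-dose vaccine 60/188 = 31.9% → Vaccine A
Vaccine A wins overall and in every age group — no reversal.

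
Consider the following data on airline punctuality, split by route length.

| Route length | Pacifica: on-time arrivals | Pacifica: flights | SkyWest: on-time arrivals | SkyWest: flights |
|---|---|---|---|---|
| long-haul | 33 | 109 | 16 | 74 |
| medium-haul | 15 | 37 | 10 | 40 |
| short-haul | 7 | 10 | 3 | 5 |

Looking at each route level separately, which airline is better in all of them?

Long-haul: Pacifica 33/109 = 30.3%, SkyWest 16/74 = 21.6% → Pacifica
Medium-haul: Pacifica 15/37 = 40.5%, SkyWest 10/40 = 25.0% → Pacifica
Short-haul: Pacifica 7/10 = 70.0%, SkyWest 3/5 = 60.0% → Pacifica
Pacifica has the higher rate in all 3 groups.

Pacifica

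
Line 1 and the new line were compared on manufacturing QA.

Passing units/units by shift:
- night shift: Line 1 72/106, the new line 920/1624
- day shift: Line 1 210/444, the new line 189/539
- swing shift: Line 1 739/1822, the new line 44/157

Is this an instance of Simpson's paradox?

Night shift: Line 1 72/106 = 67.9%, the new line 920/1624 = 56.7% → Line 1
Day shift: Line 1 210/444 = 47.3%, the new line 189/539 = 35.1% → Line 1
Swing shift: Line 1 739/1822 = 40.6%, the new line 44/157 = 28.0% → Line 1
Overall: Line 1 1021/2372 = 43.0%, the new line 1153/2320 = 49.7% → the new line
Line 1 wins each shift group but the new line wins overall — the comparison reverses. Line 1's units skew toward swing shift, which has a lower base rate.

Yes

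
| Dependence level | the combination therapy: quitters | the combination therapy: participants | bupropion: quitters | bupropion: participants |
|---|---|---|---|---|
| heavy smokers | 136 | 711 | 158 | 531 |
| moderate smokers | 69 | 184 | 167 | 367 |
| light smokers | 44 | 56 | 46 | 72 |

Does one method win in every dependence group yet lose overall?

No

Heavy smokers: the combination therapy 136/711 = 19.1%, bupropion 158/531 = 29.8% → bupropion
Moderate smokers: the combination therapy 69/184 = 37.5%, bupropion 167/367 = 45.5% → bupropion
Light smokers: the combination therapy 44/56 = 78.6%, bupropion 46/72 = 63.9% → the combination therapy
Overall: the combination therapy 249/951 = 26.2%, bupropion 371/970 = 38.2% → bupropion
Neither sweeps: the combination therapy wins 1 of 3 groups, bupropion wins 2. Bupropion wins overall but not every group — no Simpson reversal.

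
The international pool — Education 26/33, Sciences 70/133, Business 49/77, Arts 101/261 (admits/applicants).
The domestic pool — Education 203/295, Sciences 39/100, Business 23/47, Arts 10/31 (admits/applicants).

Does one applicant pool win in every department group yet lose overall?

Education: the international pool 26/33 = 78.8%, the domestic pool 203/295 = 68.8% → the international pool
Sciences: the international pool 70/133 = 52.6%, the domestic pool 39/100 = 39.0% → the international pool
Business: the international pool 49/77 = 63.6%, the domestic pool 23/47 = 48.9% → the international pool
Arts: the international pool 101/261 = 38.7%, the domestic pool 10/31 = 32.3% → the international pool
Overall: the international pool 246/504 = 48.8%, the domestic pool 275/473 = 58.1% → the domestic pool
The international pool wins each department group but the domestic pool wins overall — the comparison reverses. The international pool's applicants skew toward Arts, which has a lower base rate.

Yes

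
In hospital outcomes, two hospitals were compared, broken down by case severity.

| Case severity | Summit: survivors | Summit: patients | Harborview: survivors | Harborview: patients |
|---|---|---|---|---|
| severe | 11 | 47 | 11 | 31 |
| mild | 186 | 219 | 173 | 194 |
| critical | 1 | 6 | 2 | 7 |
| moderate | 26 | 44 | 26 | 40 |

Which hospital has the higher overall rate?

Harborview

Severe: Summit 11/47 = 23.4%, Harborview 11/31 = 35.5% → Harborview
Mild: Summit 186/219 = 84.9%, Harborview 173/194 = 89.2% → Harborview
Critical: Summit 1/6 = 16.7%, Harborview 2/7 = 28.6% → Harborview
Moderate: Summit 26/44 = 59.1%, Harborview 26/40 = 65.0% → Harborview
Overall: Summit 224/316 = 70.9%, Harborview 212/272 = 77.9% → Harborview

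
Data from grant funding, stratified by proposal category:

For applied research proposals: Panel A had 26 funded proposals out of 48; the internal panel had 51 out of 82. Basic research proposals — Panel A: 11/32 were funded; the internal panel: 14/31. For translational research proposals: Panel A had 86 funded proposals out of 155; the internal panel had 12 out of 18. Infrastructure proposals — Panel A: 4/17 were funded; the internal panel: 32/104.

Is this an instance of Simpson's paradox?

Yes

Applied research: Panel A 26/48 = 54.2%, the internal panel 51/82 = 62.2% → the internal panel
Basic research: Panel A 11/32 = 34.4%, the internal panel 14/31 = 45.2% → the internal panel
Translational research: Panel A 86/155 = 55.5%, the internal panel 12/18 = 66.7% → the internal panel
Infrastructure: Panel A 4/17 = 23.5%, the internal panel 32/104 = 30.8% → the internal panel
Overall: Panel A 127/252 = 50.4%, the internal panel 109/235 = 46.4% → Panel A
The internal panel wins each proposal group but Panel A wins overall — the comparison reverses. The internal panel's proposals skew toward infrastructure, which has a lower base rate.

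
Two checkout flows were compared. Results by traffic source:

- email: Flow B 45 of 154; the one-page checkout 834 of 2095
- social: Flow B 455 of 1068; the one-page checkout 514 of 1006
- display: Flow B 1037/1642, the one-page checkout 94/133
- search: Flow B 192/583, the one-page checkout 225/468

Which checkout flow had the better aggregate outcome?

Email: Flow B 45/154 = 29.2%, the one-page checkout 834/2095 = 39.8% → the one-page checkout
Social: Flow B 455/1068 = 42.6%, the one-page checkout 514/1006 = 51.1% → the one-page checkout
Display: Flow B 1037/1642 = 63.2%, the one-page checkout 94/133 = 70.7% → the one-page checkout
Search: Flow B 192/583 = 32.9%, the one-page checkout 225/468 = 48.1% → the one-page checkout
Overall: Flow B 1729/3447 = 50.2%, the one-page checkout 1667/3702 = 45.0% → Flow B
(The one-page checkout wins every traffic group but Flow B wins overall — the one-page checkout's sessions skew toward the low-rate email group.)

Flow B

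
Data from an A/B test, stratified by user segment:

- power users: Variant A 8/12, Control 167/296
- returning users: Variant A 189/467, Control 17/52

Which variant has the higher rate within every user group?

Power users: Variant A 8/12 = 66.7%, Control 167/296 = 56.4% → Variant A
Returning users: Variant A 189/467 = 40.5%, Control 17/52 = 32.7% → Variant A
Variant A has the higher rate in both groups.

Variant A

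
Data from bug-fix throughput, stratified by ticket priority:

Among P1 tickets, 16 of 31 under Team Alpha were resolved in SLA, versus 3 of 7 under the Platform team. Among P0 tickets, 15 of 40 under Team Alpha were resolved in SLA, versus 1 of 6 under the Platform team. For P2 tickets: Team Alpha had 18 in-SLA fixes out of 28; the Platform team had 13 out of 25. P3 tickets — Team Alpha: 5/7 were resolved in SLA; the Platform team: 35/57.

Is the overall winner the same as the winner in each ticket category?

No

P1: Team Alpha 16/31 = 51.6%, the Platform team 3/7 = 42.9% → Team Alpha
P0: Team Alpha 15/40 = 37.5%, the Platform team 1/6 = 16.7% → Team Alpha
P2: Team Alpha 18/28 = 64.3%, the Platform team 13/25 = 52.0% → Team Alpha
P3: Team Alpha 5/7 = 71.4%, the Platform team 35/57 = 61.4% → Team Alpha
Overall: Team Alpha 54/106 = 50.9%, the Platform team 52/95 = 54.7% → the Platform team
Team Alpha wins each ticket group but the Platform team wins overall — the comparison reverses. Team Alpha's tickets skew toward P0, which has a lower base rate.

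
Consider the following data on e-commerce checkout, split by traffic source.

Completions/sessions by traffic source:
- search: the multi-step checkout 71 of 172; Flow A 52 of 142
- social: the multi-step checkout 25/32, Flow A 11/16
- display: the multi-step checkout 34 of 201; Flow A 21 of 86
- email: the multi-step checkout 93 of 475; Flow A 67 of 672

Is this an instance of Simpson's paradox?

Search: the multi-step checkout 71/172 = 41.3%, Flow A 52/142 = 36.6% → the multi-step checkout
Social: the multi-step checkout 25/32 = 78.1%, Flow A 11/16 = 68.8% → the multi-step checkout
Display: the multi-step checkout 34/201 = 16.9%, Flow A 21/86 = 24.4% → Flow A
Email: the multi-step checkout 93/475 = 19.6%, Flow A 67/672 = 10.0% → the multi-step checkout
Overall: the multi-step checkout 223/880 = 25.3%, Flow A 151/916 = 16.5% → the multi-step checkout
Neither sweeps: the multi-step checkout wins 3 of 4 groups, Flow A wins 1. The multi-step checkout wins overall but not every group — no Simpson reversal.

No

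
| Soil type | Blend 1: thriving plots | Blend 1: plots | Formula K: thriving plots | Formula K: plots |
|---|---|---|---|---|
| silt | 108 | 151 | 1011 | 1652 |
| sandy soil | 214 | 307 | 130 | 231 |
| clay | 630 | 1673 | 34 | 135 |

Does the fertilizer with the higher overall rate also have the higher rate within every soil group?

Silt: Blend 1 108/151 = 71.5%, Formula K 1011/1652 = 61.2% → Blend 1
Sandy soil: Blend 1 214/307 = 69.7%, Formula K 130/231 = 56.3% → Blend 1
Clay: Blend 1 630/1673 = 37.7%, Formula K 34/135 = 25.2% → Blend 1
Overall: Blend 1 952/2131 = 44.7%, Formula K 1175/2018 = 58.2% → Formula K
Blend 1 wins each soil group but Formula K wins overall — the comparison reverses. Blend 1's plots skew toward clay, which has a lower base rate.

No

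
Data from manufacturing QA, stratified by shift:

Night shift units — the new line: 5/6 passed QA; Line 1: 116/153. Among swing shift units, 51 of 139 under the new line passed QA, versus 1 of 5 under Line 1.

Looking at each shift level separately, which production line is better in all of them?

Night shift: the new line 5/6 = 83.3%, Line 1 116/153 = 75.8% → the new line
Swing shift: the new line 51/139 = 36.7%, Line 1 1/5 = 20.0% → the new line
The new line has the higher rate in both groups.

the new line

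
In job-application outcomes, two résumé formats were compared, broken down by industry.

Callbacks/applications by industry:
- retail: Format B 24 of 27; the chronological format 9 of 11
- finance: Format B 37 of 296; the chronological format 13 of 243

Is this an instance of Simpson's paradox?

Retail: Format B 24/27 = 88.9%, the chronological format 9/11 = 81.8% → Format B
Finance: Format B 37/296 = 12.5%, the chronological format 13/243 = 5.3% → Format B
Overall: Format B 61/323 = 18.9%, the chronological format 22/254 = 8.7% → Format B
Format B wins overall and in every industry group — no reversal.

No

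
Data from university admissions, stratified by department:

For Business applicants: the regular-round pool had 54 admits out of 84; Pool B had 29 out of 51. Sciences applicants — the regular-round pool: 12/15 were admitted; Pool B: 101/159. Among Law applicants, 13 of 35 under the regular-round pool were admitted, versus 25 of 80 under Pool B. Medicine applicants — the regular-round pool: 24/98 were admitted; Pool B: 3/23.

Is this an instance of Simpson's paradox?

Yes

Business: the regular-round pool 54/84 = 64.3%, Pool B 29/51 = 56.9% → the regular-round pool
Sciences: the regular-round pool 12/15 = 80.0%, Pool B 101/159 = 63.5% → the regular-round pool
Law: the regular-round pool 13/35 = 37.1%, Pool B 25/80 = 31.2% → the regular-round pool
Medicine: the regular-round pool 24/98 = 24.5%, Pool B 3/23 = 13.0% → the regular-round pool
Overall: the regular-round pool 103/232 = 44.4%, Pool B 158/313 = 50.5% → Pool B
The regular-round pool wins each department group but Pool B wins overall — the comparison reverses. The regular-round pool's applicants skew toward Medicine, which has a lower base rate.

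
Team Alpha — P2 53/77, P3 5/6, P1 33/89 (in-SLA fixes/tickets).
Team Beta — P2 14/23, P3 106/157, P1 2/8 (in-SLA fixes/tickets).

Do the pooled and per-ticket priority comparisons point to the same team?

P2: Team Alpha 53/77 = 68.8%, Team Beta 14/23 = 60.9% → Team Alpha
P3: Team Alpha 5/6 = 83.3%, Team Beta 106/157 = 67.5% → Team Alpha
P1: Team Alpha 33/89 = 37.1%, Team Beta 2/8 = 25.0% → Team Alpha
Overall: Team Alpha 91/172 = 52.9%, Team Beta 122/188 = 64.9% → Team Beta
Team Alpha wins each ticket group but Team Beta wins overall — the comparison reverses. Team Alpha's tickets skew toward P1, which has a lower base rate.

No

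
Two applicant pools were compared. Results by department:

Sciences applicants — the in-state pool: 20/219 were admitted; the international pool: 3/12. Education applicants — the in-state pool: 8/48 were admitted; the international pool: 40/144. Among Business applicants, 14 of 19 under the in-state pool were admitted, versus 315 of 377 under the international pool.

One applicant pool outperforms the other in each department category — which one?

Sciences: the in-state pool 20/219 = 9.1%, the international pool 3/12 = 25.0% → the international pool
Education: the in-state pool 8/48 = 16.7%, the international pool 40/144 = 27.8% → the international pool
Business: the in-state pool 14/19 = 73.7%, the international pool 315/377 = 83.6% → the international pool
The international pool has the higher rate in all 3 groups.

the international pool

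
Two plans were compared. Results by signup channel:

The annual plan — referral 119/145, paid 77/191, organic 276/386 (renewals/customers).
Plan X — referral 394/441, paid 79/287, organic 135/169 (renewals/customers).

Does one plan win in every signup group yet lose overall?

No

Referral: the annual plan 119/145 = 82.1%, Plan X 394/441 = 89.3% → Plan X
Paid: the annual plan 77/191 = 40.3%, Plan X 79/287 = 27.5% → the annual plan
Organic: the annual plan 276/386 = 71.5%, Plan X 135/169 = 79.9% → Plan X
Overall: the annual plan 472/722 = 65.4%, Plan X 608/897 = 67.8% → Plan X
Neither sweeps: the annual plan wins 1 of 3 groups, Plan X wins 2. Plan X wins overall but not every group — no Simpson reversal.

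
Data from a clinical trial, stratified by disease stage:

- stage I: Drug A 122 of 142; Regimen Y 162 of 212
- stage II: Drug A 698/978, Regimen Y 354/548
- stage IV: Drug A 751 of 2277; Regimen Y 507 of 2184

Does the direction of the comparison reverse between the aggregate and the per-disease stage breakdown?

No

Stage I: Drug A 122/142 = 85.9%, Regimen Y 162/212 = 76.4% → Drug A
Stage II: Drug A 698/978 = 71.4%, Regimen Y 354/548 = 64.6% → Drug A
Stage IV: Drug A 751/2277 = 33.0%, Regimen Y 507/2184 = 23.2% → Drug A
Overall: Drug A 1571/3397 = 46.2%, Regimen Y 1023/2944 = 34.7% → Drug A
Drug A wins overall and in every disease group — no reversal.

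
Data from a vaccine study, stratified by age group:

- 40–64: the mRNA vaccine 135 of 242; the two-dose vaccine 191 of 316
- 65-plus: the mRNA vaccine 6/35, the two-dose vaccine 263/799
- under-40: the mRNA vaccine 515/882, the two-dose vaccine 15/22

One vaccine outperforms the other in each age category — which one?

the two-dose vaccine

40–64: the mRNA vaccine 135/242 = 55.8%, the two-dose vaccine 191/316 = 60.4% → the two-dose vaccine
65-plus: the mRNA vaccine 6/35 = 17.1%, the two-dose vaccine 263/799 = 32.9% → the two-dose vaccine
Under-40: the mRNA vaccine 515/882 = 58.4%, the two-dose vaccine 15/22 = 68.2% → the two-dose vaccine
The two-dose vaccine has the higher rate in all 3 groups.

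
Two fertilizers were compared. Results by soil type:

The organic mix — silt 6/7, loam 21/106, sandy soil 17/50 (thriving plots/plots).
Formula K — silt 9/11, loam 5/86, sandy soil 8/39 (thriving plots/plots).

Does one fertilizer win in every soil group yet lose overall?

No

Silt: the organic mix 6/7 = 85.7%, Formula K 9/11 = 81.8% → the organic mix
Loam: the organic mix 21/106 = 19.8%, Formula K 5/86 = 5.8% → the organic mix
Sandy soil: the organic mix 17/50 = 34.0%, Formula K 8/39 = 20.5% → the organic mix
Overall: the organic mix 44/163 = 27.0%, Formula K 22/136 = 16.2% → the organic mix
The organic mix wins overall and in every soil group — no reversal.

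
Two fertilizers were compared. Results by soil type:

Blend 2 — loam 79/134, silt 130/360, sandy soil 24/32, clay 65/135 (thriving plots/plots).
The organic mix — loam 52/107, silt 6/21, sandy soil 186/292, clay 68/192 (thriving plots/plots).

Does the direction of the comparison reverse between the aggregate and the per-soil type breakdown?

Loam: Blend 2 79/134 = 59.0%, the organic mix 52/107 = 48.6% → Blend 2
Silt: Blend 2 130/360 = 36.1%, the organic mix 6/21 = 28.6% → Blend 2
Sandy soil: Blend 2 24/32 = 75.0%, the organic mix 186/292 = 63.7% → Blend 2
Clay: Blend 2 65/135 = 48.1%, the organic mix 68/192 = 35.4% → Blend 2
Overall: Blend 2 298/661 = 45.1%, the organic mix 312/612 = 51.0% → the organic mix
Blend 2 wins each soil group but the organic mix wins overall — the comparison reverses. Blend 2's plots skew toward silt, which has a lower base rate.

Yes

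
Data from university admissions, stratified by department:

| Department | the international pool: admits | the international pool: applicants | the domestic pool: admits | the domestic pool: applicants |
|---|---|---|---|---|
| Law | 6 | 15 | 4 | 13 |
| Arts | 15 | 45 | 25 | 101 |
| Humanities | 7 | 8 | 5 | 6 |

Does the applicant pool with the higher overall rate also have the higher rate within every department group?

Yes

Law: the international pool 6/15 = 40.0%, the domestic pool 4/13 = 30.8% → the international pool
Arts: the international pool 15/45 = 33.3%, the domestic pool 25/101 = 24.8% → the international pool
Humanities: the international pool 7/8 = 87.5%, the domestic pool 5/6 = 83.3% → the international pool
Overall: the international pool 28/68 = 41.2%, the domestic pool 34/120 = 28.3% → the international pool
The international pool wins overall and in every department group — no reversal.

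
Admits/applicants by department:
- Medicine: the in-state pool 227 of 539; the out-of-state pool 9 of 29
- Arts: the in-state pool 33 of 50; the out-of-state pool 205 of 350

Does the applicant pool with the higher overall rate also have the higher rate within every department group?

No

Medicine: the in-state pool 227/539 = 42.1%, the out-of-state pool 9/29 = 31.0% → the in-state pool
Arts: the in-state pool 33/50 = 66.0%, the out-of-state pool 205/350 = 58.6% → the in-state pool
Overall: the in-state pool 260/589 = 44.1%, the out-of-state pool 214/379 = 56.5% → the out-of-state pool
The in-state pool wins each department group but the out-of-state pool wins overall — the comparison reverses. The in-state pool's applicants skew toward Medicine, which has a lower base rate.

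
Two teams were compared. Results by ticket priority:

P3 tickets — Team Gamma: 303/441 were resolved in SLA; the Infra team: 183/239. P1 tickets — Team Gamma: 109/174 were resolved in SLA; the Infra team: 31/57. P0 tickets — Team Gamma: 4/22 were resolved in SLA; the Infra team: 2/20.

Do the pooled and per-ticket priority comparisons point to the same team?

No

P3: Team Gamma 303/441 = 68.7%, the Infra team 183/239 = 76.6% → the Infra team
P1: Team Gamma 109/174 = 62.6%, the Infra team 31/57 = 54.4% → Team Gamma
P0: Team Gamma 4/22 = 18.2%, the Infra team 2/20 = 10.0% → Team Gamma
Overall: Team Gamma 416/637 = 65.3%, the Infra team 216/316 = 68.4% → the Infra team
Neither sweeps: Team Gamma wins 2 of 3 groups, the Infra team wins 1. The Infra team wins overall but not every group — no Simpson reversal.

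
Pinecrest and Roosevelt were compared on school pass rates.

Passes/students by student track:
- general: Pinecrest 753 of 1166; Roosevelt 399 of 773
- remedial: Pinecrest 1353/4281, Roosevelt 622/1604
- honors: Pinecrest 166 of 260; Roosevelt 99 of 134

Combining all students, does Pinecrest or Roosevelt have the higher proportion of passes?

Roosevelt

General: Pinecrest 753/1166 = 64.6%, Roosevelt 399/773 = 51.6% → Pinecrest
Remedial: Pinecrest 1353/4281 = 31.6%, Roosevelt 622/1604 = 38.8% → Roosevelt
Honors: Pinecrest 166/260 = 63.8%, Roosevelt 99/134 = 73.9% → Roosevelt
Overall: Pinecrest 2272/5707 = 39.8%, Roosevelt 1120/2511 = 44.6% → Roosevelt
(Neither sweeps every student group, but Roosevelt has the higher pooled rate.)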